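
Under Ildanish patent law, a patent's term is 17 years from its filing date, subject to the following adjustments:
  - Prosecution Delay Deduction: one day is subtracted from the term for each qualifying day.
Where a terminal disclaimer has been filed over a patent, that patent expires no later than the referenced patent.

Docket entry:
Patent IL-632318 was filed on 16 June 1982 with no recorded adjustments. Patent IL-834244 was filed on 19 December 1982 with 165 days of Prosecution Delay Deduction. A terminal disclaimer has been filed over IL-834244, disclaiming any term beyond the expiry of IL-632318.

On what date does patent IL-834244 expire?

June 16, 1999

Natural term of IL-834244:
  Base: filing + 17 years → 19 December 1999.
  Prosecution Delay Deduction: −165 days → 7 July 1999.
Expiry of referenced patent IL-632318:
  Base: filing + 17 years → 16 June 1999.
Terminal disclaimer: IL-834244 expires on the earlier of 7 July 1999 and 16 June 1999.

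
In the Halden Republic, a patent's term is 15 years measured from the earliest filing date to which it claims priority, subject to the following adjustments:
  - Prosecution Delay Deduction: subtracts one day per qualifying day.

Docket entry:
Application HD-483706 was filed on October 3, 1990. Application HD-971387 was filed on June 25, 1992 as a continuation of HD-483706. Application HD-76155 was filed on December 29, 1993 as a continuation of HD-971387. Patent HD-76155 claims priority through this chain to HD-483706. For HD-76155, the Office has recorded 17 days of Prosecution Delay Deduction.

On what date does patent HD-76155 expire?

Earliest priority filing: 3 October 1990.
Base term: 3 October 1990 + 15 years → 3 October 2005.
Prosecution Delay Deduction: −17 days → 16 September 2005.

2005-09-16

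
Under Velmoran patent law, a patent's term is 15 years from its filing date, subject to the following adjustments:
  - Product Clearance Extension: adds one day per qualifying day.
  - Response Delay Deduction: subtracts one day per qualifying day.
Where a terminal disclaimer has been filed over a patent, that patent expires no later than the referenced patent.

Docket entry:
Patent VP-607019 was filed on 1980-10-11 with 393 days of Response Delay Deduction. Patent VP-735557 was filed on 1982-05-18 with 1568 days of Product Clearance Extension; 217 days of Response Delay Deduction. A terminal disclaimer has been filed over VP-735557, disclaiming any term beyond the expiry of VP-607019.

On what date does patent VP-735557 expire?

Natural term of VP-735557:
  Base: filing + 15 years → 18 May 1997.
  Product Clearance Extension: +1568 days → 2 September 2001.
  Response Delay Deduction: −217 days → 28 January 2001.
Expiry of referenced patent VP-607019:
  Base: filing + 15 years → 11 October 1995.
  Response Delay Deduction: −393 days → 13 September 1994.
Terminal disclaimer: VP-735557 expires on the earlier of 28 January 2001 and 13 September 1994.

1994-09-13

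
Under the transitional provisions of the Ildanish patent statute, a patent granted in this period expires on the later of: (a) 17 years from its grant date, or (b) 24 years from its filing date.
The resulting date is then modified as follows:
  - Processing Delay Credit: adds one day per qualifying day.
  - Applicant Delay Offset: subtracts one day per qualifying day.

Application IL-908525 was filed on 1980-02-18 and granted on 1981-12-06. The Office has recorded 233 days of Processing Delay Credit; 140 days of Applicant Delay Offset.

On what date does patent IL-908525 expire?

(a) grant + 17 years → 6 December 1998.
(b) filing + 24 years → 18 February 2004.
Later of the two: 18 February 2004.
Processing Delay Credit: +233 days → 8 October 2004.
Applicant Delay Offset: −140 days → 21 May 2004.

2004-05-21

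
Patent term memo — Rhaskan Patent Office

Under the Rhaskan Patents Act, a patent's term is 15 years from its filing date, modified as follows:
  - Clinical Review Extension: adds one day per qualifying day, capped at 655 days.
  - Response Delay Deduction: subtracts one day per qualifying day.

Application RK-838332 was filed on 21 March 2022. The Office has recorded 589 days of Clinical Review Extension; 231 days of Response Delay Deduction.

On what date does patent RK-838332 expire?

Base term: filing date + 15 years → 21 March 2037.
Clinical Review Extension: 589 days (within the 655-day cap) → +589 days → 31 October 2038.
Response Delay Deduction: −231 days → 14 March 2038.

March 14, 2038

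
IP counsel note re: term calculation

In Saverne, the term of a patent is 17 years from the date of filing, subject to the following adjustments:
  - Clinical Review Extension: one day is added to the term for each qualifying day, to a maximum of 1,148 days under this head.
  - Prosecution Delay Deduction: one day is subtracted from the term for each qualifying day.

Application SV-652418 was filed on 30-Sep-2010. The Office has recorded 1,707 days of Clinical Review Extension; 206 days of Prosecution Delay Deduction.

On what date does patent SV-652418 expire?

Base term: filing date + 17 years → 30 September 2027.
Clinical Review Extension: 1707 days claimed exceeds the 1148-day cap, so +1148 days → 21 November 2030.
Prosecution Delay Deduction: −206 days → 29 April 2030.

2030-04-29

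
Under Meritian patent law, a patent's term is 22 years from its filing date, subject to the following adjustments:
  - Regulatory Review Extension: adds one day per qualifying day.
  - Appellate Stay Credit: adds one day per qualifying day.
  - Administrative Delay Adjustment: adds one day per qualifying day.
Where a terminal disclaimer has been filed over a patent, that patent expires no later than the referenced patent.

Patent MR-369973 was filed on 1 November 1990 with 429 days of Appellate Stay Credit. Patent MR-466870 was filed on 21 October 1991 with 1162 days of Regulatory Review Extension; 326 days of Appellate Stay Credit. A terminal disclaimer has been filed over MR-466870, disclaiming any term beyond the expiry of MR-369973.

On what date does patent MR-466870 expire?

Natural term of MR-466870:
  Base: filing + 22 years → 21 October 2013.
  Regulatory Review Extension: +1162 days → 26 December 2016.
  Appellate Stay Credit: +326 days → 17 November 2017.
Expiry of referenced patent MR-369973:
  Base: filing + 22 years → 1 November 2012.
  Appellate Stay Credit: +429 days → 4 January 2014.
Terminal disclaimer: MR-466870 expires on the earlier of 17 November 2017 and 4 January 2014.

January 4, 2014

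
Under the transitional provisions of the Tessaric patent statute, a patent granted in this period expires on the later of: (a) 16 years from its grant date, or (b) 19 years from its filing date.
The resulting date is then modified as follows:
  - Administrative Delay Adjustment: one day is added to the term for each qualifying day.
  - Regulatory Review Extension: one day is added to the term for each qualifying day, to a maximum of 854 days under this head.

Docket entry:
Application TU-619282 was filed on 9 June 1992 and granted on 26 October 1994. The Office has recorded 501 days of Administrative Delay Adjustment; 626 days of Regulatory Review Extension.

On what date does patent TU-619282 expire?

(a) grant + 16 years → 26 October 2010.
(b) filing + 19 years → 9 June 2011.
Later of the two: 9 June 2011.
Administrative Delay Adjustment: +501 days → 22 October 2012.
Regulatory Review Extension: 626 days (within the 854-day cap) → +626 days → 10 July 2014.

July 10, 2014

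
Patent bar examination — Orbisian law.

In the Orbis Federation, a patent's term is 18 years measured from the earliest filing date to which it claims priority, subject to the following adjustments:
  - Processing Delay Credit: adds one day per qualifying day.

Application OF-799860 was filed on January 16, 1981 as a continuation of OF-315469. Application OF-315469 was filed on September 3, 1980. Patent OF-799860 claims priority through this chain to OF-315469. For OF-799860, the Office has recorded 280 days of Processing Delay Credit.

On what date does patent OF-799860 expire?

1999-06-10

Earliest priority filing: 3 September 1980.
Base term: 3 September 1980 + 18 years → 3 September 1998.
Processing Delay Credit: +280 days → 10 June 1999.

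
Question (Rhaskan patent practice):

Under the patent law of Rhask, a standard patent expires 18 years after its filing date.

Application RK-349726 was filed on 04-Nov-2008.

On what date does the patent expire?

Filing date + 18 years → 4 November 2026.

2026-11-04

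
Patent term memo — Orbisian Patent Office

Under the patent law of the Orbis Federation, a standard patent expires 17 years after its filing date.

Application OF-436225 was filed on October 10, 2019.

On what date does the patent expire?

Filing date + 17 years → 10 October 2036.

2036-10-10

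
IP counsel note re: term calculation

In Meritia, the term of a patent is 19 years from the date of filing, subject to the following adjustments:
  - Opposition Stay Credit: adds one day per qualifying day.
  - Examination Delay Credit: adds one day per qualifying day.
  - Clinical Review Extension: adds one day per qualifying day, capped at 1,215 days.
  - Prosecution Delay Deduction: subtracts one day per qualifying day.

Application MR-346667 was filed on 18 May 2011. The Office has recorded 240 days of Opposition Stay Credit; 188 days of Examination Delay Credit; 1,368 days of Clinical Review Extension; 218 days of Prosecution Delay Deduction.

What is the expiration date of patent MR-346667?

2034-04-12

Base term: filing date + 19 years → 18 May 2030.
Opposition Stay Credit: +240 days → 13 January 2031.
Examination Delay Credit: +188 days → 20 July 2031.
Clinical Review Extension: 1368 days claimed exceeds the 1215-day cap, so +1215 days → 16 November 2034.
Prosecution Delay Deduction: −218 days → 12 April 2034.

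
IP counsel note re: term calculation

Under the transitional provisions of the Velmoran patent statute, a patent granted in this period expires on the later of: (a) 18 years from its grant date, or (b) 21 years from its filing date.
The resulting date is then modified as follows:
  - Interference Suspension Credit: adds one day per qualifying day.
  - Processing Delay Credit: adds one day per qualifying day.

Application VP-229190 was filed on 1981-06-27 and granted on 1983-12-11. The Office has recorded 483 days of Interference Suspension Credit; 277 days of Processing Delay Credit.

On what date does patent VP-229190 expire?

July 26, 2004

(a) grant + 18 years → 11 December 2001.
(b) filing + 21 years → 27 June 2002.
Later of the two: 27 June 2002.
Interference Suspension Credit: +483 days → 23 October 2003.
Processing Delay Credit: +277 days → 26 July 2004.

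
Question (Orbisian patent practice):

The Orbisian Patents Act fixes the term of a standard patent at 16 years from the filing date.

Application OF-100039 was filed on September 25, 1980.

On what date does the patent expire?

1996-09-25

Filing date + 16 years → 25 September 1996.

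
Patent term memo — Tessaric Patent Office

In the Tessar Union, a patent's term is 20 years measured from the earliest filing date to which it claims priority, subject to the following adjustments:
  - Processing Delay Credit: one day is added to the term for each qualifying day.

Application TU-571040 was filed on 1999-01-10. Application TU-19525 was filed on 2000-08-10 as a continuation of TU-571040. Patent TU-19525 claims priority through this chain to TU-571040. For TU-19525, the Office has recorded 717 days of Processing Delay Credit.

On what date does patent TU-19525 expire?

Earliest priority filing: 10 January 1999.
Base term: 10 January 1999 + 20 years → 10 January 2019.
Processing Delay Credit: +717 days → 27 December 2020.

December 27, 2020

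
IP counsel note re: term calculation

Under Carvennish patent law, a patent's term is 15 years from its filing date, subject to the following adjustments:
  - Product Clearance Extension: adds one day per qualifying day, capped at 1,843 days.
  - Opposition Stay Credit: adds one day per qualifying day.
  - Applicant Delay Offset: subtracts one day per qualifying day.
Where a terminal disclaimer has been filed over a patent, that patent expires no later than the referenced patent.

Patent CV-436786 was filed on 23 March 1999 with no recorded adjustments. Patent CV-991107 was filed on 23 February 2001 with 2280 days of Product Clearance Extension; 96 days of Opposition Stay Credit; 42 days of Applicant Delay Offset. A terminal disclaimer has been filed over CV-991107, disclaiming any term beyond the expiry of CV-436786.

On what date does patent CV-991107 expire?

Natural term of CV-991107:
  Base: filing + 15 years → 23 February 2016.
  Product Clearance Extension: 2280 days claimed exceeds the 1843-day cap, so +1843 days → 11 March 2021.
  Opposition Stay Credit: +96 days → 15 June 2021.
  Applicant Delay Offset: −42 days → 4 May 2021.
Expiry of referenced patent CV-436786:
  Base: filing + 15 years → 23 March 2014.
Terminal disclaimer: CV-991107 expires on the earlier of 4 May 2021 and 23 March 2014.

March 23, 2014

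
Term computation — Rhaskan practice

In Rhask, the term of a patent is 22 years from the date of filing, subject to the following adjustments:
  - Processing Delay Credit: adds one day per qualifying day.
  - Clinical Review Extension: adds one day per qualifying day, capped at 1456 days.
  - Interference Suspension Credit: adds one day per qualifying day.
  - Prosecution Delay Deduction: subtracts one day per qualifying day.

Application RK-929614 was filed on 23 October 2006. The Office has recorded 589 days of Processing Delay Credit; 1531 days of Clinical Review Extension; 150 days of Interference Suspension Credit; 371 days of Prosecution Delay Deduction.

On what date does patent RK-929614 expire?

2033-10-21

Base term: filing date + 22 years → 23 October 2028.
Processing Delay Credit: +589 days → 4 June 2030.
Clinical Review Extension: 1531 days claimed exceeds the 1456-day cap, so +1456 days → 30 May 2034.
Interference Suspension Credit: +150 days → 27 October 2034.
Prosecution Delay Deduction: −371 days → 21 October 2033.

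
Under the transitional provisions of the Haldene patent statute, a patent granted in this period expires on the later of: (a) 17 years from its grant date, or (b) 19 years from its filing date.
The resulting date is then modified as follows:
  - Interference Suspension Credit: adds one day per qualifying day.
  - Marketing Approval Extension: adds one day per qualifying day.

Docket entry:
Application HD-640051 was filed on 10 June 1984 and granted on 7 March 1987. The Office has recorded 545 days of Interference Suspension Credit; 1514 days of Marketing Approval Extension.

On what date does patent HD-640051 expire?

(a) grant + 17 years → 7 March 2004.
(b) filing + 19 years → 10 June 2003.
Later of the two: 7 March 2004.
Interference Suspension Credit: +545 days → 3 September 2005.
Marketing Approval Extension: +1514 days → 26 October 2009.

October 26, 2009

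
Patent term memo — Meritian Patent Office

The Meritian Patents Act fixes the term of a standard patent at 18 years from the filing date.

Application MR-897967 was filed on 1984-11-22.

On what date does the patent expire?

November 22, 2002

Filing date + 18 years → 22 November 2002.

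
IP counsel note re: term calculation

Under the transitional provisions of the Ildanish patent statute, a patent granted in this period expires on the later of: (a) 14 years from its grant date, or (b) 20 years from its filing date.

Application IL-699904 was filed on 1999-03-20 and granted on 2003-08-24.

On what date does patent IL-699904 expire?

March 20, 2019

(a) grant + 14 years → 24 August 2017.
(b) filing + 20 years → 20 March 2019.
Later of the two: 20 March 2019.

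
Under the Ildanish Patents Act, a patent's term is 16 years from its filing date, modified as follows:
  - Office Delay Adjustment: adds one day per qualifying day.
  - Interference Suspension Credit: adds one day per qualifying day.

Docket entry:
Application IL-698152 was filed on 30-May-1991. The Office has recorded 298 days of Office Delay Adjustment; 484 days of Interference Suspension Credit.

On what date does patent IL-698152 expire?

Base term: filing date + 16 years → 30 May 2007.
Office Delay Adjustment: +298 days → 23 March 2008.
Interference Suspension Credit: +484 days → 20 July 2009.

2009-07-20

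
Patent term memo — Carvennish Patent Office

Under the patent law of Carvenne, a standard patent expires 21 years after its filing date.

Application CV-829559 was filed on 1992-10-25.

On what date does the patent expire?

Filing date + 21 years → 25 October 2013.

October 25, 2013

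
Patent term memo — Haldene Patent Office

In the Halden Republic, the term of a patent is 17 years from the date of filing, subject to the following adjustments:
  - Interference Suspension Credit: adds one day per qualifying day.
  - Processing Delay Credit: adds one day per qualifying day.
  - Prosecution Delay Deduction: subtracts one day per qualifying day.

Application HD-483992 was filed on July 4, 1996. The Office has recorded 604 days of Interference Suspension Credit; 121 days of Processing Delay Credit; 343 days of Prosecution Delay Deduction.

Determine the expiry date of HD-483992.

Base term: filing date + 17 years → 4 July 2013.
Interference Suspension Credit: +604 days → 28 February 2015.
Processing Delay Credit: +121 days → 29 June 2015.
Prosecution Delay Deduction: −343 days → 21 July 2014.

2014-07-21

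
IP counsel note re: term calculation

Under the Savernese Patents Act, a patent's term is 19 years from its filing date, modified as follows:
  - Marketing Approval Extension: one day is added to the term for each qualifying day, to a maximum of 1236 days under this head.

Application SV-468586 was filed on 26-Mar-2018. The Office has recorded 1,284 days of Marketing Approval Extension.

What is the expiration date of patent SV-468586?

Base term: filing date + 19 years → 26 March 2037.
Marketing Approval Extension: 1284 days claimed exceeds the 1236-day cap, so +1236 days → 13 August 2040.

August 13, 2040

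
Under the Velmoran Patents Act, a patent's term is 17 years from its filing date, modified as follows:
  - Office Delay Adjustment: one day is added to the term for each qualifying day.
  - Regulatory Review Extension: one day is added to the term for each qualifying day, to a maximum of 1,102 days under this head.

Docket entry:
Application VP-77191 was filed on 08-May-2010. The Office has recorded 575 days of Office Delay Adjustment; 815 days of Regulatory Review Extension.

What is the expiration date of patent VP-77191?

Base term: filing date + 17 years → 8 May 2027.
Office Delay Adjustment: +575 days → 3 December 2028.
Regulatory Review Extension: 815 days (within the 1102-day cap) → +815 days → 26 February 2031.

2031-02-26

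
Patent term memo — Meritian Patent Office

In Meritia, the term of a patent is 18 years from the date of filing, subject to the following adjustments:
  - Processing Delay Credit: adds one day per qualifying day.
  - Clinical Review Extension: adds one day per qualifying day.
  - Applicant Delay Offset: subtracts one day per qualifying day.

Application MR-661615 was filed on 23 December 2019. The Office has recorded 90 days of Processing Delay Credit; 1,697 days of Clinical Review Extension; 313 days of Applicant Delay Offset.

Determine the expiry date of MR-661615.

Base term: filing date + 18 years → 23 December 2037.
Processing Delay Credit: +90 days → 23 March 2038.
Clinical Review Extension: +1697 days → 14 November 2042.
Applicant Delay Offset: −313 days → 5 January 2042.

January 5, 2042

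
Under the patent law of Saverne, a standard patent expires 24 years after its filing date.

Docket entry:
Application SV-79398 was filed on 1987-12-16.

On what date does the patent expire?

December 16, 2011

Filing date + 24 years → 16 December 2011.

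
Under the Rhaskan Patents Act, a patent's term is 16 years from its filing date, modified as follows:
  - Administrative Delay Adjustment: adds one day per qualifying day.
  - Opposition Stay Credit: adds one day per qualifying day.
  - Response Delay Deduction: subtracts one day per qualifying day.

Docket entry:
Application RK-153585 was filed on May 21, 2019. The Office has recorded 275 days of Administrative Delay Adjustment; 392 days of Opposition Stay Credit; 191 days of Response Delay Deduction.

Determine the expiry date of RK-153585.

Base term: filing date + 16 years → 21 May 2035.
Administrative Delay Adjustment: +275 days → 20 February 2036.
Opposition Stay Credit: +392 days → 18 March 2037.
Response Delay Deduction: −191 days → 8 September 2036.

September 8, 2036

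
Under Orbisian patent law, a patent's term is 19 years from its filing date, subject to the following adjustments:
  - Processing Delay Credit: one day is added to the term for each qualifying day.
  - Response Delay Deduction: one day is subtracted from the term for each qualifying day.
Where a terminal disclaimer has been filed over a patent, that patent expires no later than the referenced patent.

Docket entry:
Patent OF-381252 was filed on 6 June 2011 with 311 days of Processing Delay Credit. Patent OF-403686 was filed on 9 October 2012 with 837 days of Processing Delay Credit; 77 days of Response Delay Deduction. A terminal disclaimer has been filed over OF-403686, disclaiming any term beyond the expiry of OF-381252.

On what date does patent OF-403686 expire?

2031-04-13

Natural term of OF-403686:
  Base: filing + 19 years → 9 October 2031.
  Processing Delay Credit: +837 days → 23 January 2034.
  Response Delay Deduction: −77 days → 7 November 2033.
Expiry of referenced patent OF-381252:
  Base: filing + 19 years → 6 June 2030.
  Processing Delay Credit: +311 days → 13 April 2031.
Terminal disclaimer: OF-403686 expires on the earlier of 7 November 2033 and 13 April 2031.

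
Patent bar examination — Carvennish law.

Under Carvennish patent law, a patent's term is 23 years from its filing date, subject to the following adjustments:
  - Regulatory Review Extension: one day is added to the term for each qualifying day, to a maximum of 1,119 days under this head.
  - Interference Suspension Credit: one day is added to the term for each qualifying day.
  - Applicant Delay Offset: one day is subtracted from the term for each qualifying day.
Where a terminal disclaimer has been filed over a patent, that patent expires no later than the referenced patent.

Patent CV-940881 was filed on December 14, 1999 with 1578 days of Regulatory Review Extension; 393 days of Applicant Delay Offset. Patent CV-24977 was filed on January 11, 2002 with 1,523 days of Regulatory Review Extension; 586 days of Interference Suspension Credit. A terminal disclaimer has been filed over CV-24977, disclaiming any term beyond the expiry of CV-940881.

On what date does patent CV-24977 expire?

Natural term of CV-24977:
  Base: filing + 23 years → 11 January 2025.
  Regulatory Review Extension: 1523 days claimed exceeds the 1119-day cap, so +1119 days → 4 February 2028.
  Interference Suspension Credit: +586 days → 12 September 2029.
Expiry of referenced patent CV-940881:
  Base: filing + 23 years → 14 December 2022.
  Regulatory Review Extension: 1578 days claimed exceeds the 1119-day cap, so +1119 days → 6 January 2026.
  Applicant Delay Offset: −393 days → 9 December 2024.
Terminal disclaimer: CV-24977 expires on the earlier of 12 September 2029 and 9 December 2024.

December 9, 2024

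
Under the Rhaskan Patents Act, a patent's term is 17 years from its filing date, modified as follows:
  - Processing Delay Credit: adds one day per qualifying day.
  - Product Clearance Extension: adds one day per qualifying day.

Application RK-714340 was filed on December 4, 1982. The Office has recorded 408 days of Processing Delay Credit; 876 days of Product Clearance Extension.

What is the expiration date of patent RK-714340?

Base term: filing date + 17 years → 4 December 1999.
Processing Delay Credit: +408 days → 15 January 2001.
Product Clearance Extension: +876 days → 10 June 2003.

June 10, 2003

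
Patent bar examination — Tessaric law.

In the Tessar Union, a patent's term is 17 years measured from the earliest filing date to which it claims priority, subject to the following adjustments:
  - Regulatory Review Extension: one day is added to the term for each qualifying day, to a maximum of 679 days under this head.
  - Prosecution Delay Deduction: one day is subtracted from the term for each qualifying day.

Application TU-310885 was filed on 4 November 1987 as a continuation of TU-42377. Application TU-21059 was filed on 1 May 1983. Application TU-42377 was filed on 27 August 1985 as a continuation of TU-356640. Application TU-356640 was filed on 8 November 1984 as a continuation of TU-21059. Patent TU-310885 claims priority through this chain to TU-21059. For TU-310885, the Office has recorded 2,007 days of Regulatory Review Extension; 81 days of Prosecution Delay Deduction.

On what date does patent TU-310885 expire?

2001-12-20

Earliest priority filing: 1 May 1983.
Base term: 1 May 1983 + 17 years → 1 May 2000.
Regulatory Review Extension: 2007 days claimed exceeds the 679-day cap, so +679 days → 11 March 2002.
Prosecution Delay Deduction: −81 days → 20 December 2001.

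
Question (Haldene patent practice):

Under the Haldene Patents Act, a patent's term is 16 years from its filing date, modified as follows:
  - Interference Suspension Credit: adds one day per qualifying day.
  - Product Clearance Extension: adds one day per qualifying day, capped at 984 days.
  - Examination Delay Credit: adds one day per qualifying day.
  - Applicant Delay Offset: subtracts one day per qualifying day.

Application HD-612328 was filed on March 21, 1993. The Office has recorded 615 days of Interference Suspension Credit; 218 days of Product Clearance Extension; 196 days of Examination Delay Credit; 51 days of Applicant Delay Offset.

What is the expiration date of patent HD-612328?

2011-11-24

Base term: filing date + 16 years → 21 March 2009.
Interference Suspension Credit: +615 days → 26 November 2010.
Product Clearance Extension: 218 days (within the 984-day cap) → +218 days → 2 July 2011.
Examination Delay Credit: +196 days → 14 January 2012.
Applicant Delay Offset: −51 days → 24 November 2011.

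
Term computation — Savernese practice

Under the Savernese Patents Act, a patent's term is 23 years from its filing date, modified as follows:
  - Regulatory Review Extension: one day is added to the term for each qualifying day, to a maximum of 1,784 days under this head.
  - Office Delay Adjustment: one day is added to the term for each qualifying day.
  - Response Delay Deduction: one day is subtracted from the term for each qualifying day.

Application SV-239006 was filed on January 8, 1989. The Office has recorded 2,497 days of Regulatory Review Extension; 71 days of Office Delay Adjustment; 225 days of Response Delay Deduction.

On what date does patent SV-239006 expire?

Base term: filing date + 23 years → 8 January 2012.
Regulatory Review Extension: 2497 days claimed exceeds the 1784-day cap, so +1784 days → 26 November 2016.
Office Delay Adjustment: +71 days → 5 February 2017.
Response Delay Deduction: −225 days → 25 June 2016.

2016-06-25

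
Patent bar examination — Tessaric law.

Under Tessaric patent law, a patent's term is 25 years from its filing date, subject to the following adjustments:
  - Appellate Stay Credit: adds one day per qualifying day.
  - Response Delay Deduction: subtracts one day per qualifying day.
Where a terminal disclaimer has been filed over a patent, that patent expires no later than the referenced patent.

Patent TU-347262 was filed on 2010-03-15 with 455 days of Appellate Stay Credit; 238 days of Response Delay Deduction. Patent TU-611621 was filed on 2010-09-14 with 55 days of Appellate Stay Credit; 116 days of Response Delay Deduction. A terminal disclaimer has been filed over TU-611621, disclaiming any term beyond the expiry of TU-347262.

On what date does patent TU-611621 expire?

Natural term of TU-611621:
  Base: filing + 25 years → 14 September 2035.
  Appellate Stay Credit: +55 days → 8 November 2035.
  Response Delay Deduction: −116 days → 15 July 2035.
Expiry of referenced patent TU-347262:
  Base: filing + 25 years → 15 March 2035.
  Appellate Stay Credit: +455 days → 12 June 2036.
  Response Delay Deduction: −238 days → 18 October 2035.
Terminal disclaimer: TU-611621 expires on the earlier of 15 July 2035 and 18 October 2035.

July 15, 2035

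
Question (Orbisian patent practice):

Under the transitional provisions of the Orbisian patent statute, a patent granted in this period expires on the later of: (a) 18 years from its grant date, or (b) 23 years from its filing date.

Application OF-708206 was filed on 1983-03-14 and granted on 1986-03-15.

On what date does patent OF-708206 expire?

2006-03-14

(a) grant + 18 years → 15 March 2004.
(b) filing + 23 years → 14 March 2006.
Later of the two: 14 March 2006.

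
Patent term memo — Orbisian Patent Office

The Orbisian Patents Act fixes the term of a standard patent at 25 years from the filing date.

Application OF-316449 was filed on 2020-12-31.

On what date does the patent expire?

December 31, 2045

Filing date + 25 years → 31 December 2045.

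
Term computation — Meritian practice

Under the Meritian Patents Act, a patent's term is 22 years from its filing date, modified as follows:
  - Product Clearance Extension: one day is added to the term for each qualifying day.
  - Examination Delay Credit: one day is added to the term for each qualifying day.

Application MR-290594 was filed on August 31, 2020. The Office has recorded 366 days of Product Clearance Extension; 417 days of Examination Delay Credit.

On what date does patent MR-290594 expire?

Base term: filing date + 22 years → 31 August 2042.
Product Clearance Extension: +366 days → 1 September 2043.
Examination Delay Credit: +417 days → 22 October 2044.

2044-10-22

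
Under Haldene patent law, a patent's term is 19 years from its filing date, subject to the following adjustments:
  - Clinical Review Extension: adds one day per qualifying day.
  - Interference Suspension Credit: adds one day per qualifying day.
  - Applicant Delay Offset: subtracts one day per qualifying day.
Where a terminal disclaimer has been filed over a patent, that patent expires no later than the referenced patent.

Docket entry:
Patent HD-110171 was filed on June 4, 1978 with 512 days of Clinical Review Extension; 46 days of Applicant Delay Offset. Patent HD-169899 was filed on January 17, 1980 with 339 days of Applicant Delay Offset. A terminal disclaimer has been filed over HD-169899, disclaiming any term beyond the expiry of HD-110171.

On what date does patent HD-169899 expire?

February 12, 1998

Natural term of HD-169899:
  Base: filing + 19 years → 17 January 1999.
  Applicant Delay Offset: −339 days → 12 February 1998.
Expiry of referenced patent HD-110171:
  Base: filing + 19 years → 4 June 1997.
  Clinical Review Extension: +512 days → 29 October 1998.
  Applicant Delay Offset: −46 days → 13 September 1998.
Terminal disclaimer: HD-169899 expires on the earlier of 12 February 1998 and 13 September 1998.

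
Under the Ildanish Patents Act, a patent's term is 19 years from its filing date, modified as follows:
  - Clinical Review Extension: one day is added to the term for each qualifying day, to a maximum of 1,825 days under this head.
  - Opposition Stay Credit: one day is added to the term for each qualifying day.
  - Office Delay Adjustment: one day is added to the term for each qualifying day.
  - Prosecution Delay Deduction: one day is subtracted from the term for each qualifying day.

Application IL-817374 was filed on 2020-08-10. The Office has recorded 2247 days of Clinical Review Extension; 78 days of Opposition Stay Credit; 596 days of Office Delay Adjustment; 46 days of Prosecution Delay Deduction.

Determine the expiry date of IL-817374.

Base term: filing date + 19 years → 10 August 2039.
Clinical Review Extension: 2247 days claimed exceeds the 1825-day cap, so +1825 days → 8 August 2044.
Opposition Stay Credit: +78 days → 25 October 2044.
Office Delay Adjustment: +596 days → 13 June 2046.
Prosecution Delay Deduction: −46 days → 28 April 2046.

April 28, 2046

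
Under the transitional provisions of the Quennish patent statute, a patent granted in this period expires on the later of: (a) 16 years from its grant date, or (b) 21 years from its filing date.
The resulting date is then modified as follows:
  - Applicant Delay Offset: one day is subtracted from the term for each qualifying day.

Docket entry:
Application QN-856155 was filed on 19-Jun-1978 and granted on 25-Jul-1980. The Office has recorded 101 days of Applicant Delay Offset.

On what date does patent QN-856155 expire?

(a) grant + 16 years → 25 July 1996.
(b) filing + 21 years → 19 June 1999.
Later of the two: 19 June 1999.
Applicant Delay Offset: −101 days → 10 March 1999.

March 10, 1999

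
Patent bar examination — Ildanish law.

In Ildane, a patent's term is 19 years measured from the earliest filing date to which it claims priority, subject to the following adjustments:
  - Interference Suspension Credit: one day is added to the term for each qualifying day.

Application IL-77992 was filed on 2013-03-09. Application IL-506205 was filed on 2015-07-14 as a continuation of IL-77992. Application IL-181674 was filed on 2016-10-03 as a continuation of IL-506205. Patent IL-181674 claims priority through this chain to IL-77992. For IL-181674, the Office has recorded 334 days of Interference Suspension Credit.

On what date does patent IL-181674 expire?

Earliest priority filing: 9 March 2013.
Base term: 9 March 2013 + 19 years → 9 March 2032.
Interference Suspension Credit: +334 days → 6 February 2033.

February 6, 2033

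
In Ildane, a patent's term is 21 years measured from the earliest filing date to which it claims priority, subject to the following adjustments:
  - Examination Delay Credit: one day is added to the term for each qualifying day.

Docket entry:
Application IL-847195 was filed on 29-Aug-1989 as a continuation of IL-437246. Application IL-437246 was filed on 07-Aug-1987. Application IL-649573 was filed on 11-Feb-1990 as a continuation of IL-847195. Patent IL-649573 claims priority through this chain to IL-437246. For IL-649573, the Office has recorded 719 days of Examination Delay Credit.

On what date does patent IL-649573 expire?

2010-07-27

Earliest priority filing: 7 August 1987.
Base term: 7 August 1987 + 21 years → 7 August 2008.
Examination Delay Credit: +719 days → 27 July 2010.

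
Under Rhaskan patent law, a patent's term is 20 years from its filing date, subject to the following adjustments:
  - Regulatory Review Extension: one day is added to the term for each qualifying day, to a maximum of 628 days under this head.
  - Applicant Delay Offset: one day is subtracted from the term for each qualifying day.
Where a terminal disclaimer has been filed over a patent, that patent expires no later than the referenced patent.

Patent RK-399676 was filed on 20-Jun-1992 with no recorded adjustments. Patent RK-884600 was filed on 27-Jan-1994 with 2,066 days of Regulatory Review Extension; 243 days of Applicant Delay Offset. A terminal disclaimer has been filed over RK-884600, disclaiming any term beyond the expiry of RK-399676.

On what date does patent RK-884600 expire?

June 20, 2012

Natural term of RK-884600:
  Base: filing + 20 years → 27 January 2014.
  Regulatory Review Extension: 2066 days claimed exceeds the 628-day cap, so +628 days → 17 October 2015.
  Applicant Delay Offset: −243 days → 16 February 2015.
Expiry of referenced patent RK-399676:
  Base: filing + 20 years → 20 June 2012.
Terminal disclaimer: RK-884600 expires on the earlier of 16 February 2015 and 20 June 2012.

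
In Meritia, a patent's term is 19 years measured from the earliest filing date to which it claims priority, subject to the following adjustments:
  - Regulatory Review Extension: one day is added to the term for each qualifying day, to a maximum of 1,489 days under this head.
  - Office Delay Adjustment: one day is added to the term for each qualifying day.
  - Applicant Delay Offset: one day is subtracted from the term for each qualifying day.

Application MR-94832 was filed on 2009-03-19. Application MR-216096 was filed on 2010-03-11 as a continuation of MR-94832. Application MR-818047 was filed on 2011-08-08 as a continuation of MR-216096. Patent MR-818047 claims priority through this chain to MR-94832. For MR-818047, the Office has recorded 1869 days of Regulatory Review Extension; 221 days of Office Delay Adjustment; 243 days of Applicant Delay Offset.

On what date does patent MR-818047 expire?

Earliest priority filing: 19 March 2009.
Base term: 19 March 2009 + 19 years → 19 March 2028.
Regulatory Review Extension: 1869 days claimed exceeds the 1489-day cap, so +1489 days → 16 April 2032.
Office Delay Adjustment: +221 days → 23 November 2032.
Applicant Delay Offset: −243 days → 25 March 2032.

March 25, 2032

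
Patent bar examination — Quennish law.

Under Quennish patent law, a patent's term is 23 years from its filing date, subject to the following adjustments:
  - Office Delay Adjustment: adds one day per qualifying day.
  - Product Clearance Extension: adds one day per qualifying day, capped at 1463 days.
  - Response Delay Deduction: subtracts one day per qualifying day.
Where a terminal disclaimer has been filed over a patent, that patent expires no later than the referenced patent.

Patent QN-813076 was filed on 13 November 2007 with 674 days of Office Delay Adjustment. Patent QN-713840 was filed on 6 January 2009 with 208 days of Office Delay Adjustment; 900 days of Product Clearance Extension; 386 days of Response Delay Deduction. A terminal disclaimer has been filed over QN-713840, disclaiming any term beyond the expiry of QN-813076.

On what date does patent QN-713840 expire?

Natural term of QN-713840:
  Base: filing + 23 years → 6 January 2032.
  Office Delay Adjustment: +208 days → 1 August 2032.
  Product Clearance Extension: 900 days (within the 1463-day cap) → +900 days → 18 January 2035.
  Response Delay Deduction: −386 days → 28 December 2033.
Expiry of referenced patent QN-813076:
  Base: filing + 23 years → 13 November 2030.
  Office Delay Adjustment: +674 days → 17 September 2032.
Terminal disclaimer: QN-713840 expires on the earlier of 28 December 2033 and 17 September 2032.

September 17, 2032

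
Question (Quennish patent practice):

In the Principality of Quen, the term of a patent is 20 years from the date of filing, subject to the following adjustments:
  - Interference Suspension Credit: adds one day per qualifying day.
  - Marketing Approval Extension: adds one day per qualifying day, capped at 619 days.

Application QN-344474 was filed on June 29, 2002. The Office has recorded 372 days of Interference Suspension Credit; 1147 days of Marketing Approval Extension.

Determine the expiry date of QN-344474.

2025-03-16

Base term: filing date + 20 years → 29 June 2022.
Interference Suspension Credit: +372 days → 6 July 2023.
Marketing Approval Extension: 1147 days claimed exceeds the 619-day cap, so +619 days → 16 March 2025.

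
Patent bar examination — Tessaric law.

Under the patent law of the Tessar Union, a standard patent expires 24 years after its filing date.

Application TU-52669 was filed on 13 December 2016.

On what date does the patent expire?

Filing date + 24 years → 13 December 2040.

December 13, 2040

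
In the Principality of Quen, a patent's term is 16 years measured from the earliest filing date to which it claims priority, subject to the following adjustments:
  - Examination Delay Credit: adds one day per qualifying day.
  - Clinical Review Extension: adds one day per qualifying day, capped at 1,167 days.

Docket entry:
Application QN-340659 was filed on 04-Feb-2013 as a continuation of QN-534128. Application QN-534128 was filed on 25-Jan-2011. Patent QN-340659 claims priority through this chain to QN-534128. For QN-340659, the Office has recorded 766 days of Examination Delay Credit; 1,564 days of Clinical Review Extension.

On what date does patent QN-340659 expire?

May 11, 2032

Earliest priority filing: 25 January 2011.
Base term: 25 January 2011 + 16 years → 25 January 2027.
Examination Delay Credit: +766 days → 1 March 2029.
Clinical Review Extension: 1564 days claimed exceeds the 1167-day cap, so +1167 days → 11 May 2032.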